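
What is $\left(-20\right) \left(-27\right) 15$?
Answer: $8100$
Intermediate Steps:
$\left(-20\right) \left(-27\right) 15 = 540 \cdot 15 = 8100$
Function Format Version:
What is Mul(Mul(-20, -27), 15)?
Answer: 8100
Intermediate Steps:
Mul(Mul(-20, -27), 15) = Mul(540, 15) = 8100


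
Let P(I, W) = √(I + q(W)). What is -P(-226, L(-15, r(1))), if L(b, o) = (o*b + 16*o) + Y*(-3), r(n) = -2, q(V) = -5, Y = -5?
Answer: -I*√231 ≈ -15.199*I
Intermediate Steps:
L(b, o) = 15 + 16*o + b*o (L(b, o) = (o*b + 16*o) - 5*(-3) = (b*o + 16*o) + 15 = (16*o + b*o) + 15 = 15 + 16*o + b*o)
P(I, W) = √(-5 + I) (P(I, W) = √(I - 5) = √(-5 + I))
-P(-226, L(-15, r(1))) = -√(-5 - 226) = -√(-231) = -I*√231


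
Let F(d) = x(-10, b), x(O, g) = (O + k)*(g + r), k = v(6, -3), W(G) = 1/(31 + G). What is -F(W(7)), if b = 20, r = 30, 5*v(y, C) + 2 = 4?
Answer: 480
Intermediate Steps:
v(y, C) = 2/5 (v(y, C) = -2/5 + (1/5)*4 = -2/5 + 4/5 = 2/5)
k = 2/5 ≈ 0.40000
x(O, g) = (30 + g)*(2/5 + O) (x(O, g) = (O + 2/5)*(g + 30) = (2/5 + O)*(30 + g) = (30 + g)*(2/5 + O))
F(d) = -480 (F(d) = 12 + 30*(-10) + (2/5)*20 - 10*20 = 12 - 300 + 8 - 200 = -480)
-F(W(7)) = -1*(-480) = 480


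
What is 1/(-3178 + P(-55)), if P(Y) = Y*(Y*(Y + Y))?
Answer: -1/335928 ≈ -2.9768e-6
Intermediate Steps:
P(Y) = 2*Y**3 (P(Y) = Y*(Y*(2*Y)) = Y*(2*Y**2) = 2*Y**3)
1/(-3178 + P(-55)) = 1/(-3178 + 2*(-55)**3) = 1/(-3178 + 2*(-166375)) = 1/(-3178 - 332750) = 1/(-335928) = -1/335928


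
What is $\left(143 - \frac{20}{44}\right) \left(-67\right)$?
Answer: $- \frac{105056}{11} \approx -9550.5$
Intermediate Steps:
$\left(143 - \frac{20}{44}\right) \left(-67\right) = \left(143 - \frac{5}{11}\right) \left(-67\right) = \frac{1568}{11} \left(-67\right) = - \frac{105056}{11}$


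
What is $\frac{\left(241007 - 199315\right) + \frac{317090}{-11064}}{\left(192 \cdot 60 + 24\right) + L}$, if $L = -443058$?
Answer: $- \frac{230481599}{2387135448} \approx -0.096552$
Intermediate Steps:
$\frac{\left(241007 - 199315\right) + \frac{317090}{-11064}}{\left(192 \cdot 60 + 24\right) + L} = \frac{\left(241007 - 199315\right) + \frac{317090}{-11064}}{\left(192 \cdot 60 + 24\right) - 443058} = \frac{\left(241007 - 199315\right) + 317090 \left(- \frac{1}{11064}\right)}{\left(11520 + 24\right) - 443058} = \frac{41692 - \frac{158545}{5532}}{11544 - 443058} = \frac{230481599}{5532 \left(-431514\right)} = \frac{230481599}{5532} \left(- \frac{1}{431514}\right) = - \frac{230481599}{2387135448}$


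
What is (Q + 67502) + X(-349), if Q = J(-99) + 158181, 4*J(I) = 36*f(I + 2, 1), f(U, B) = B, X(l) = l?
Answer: 225343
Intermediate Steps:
J(I) = 9 (J(I) = (36*1)/4 = (¼)*36 = 9)
Q = 158190 (Q = 9 + 158181 = 158190)
(Q + 67502) + X(-349) = (158190 + 67502) - 349 = 225692 - 349 = 225343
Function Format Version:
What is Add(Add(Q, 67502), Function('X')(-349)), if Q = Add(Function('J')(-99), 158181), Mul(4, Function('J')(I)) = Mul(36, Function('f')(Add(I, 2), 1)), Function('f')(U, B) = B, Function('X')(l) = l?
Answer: 225343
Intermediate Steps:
Function('J')(I) = 9 (Function('J')(I) = Mul(Rational(1, 4), Mul(36, 1)) = Mul(Rational(1, 4), 36) = 9)
Q = 158190 (Q = Add(9, 158181) = 158190)
Add(Add(Q, 67502), Function('X')(-349)) = Add(Add(158190, 67502), -349) = Add(225692, -349) = 225343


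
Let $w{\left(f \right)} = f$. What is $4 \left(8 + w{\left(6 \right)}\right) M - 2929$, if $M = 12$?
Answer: $-2257$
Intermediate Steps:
$4 \left(8 + w{\left(6 \right)}\right) M - 2929 = 4 \left(8 + 6\right) 12 - 2929 = 4 \cdot 14 \cdot 12 - 2929 = 56 \cdot 12 - 2929 = 672 - 2929 = -2257$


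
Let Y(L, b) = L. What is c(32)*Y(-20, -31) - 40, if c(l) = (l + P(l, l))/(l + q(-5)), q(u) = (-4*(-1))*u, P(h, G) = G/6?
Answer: -920/9 ≈ -102.22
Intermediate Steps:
P(h, G) = G/6 (P(h, G) = G*(⅙) = G/6)
q(u) = 4*u
c(l) = 7*l/(6*(-20 + l)) (c(l) = (l + l/6)/(l + 4*(-5)) = (7*l/6)/(l - 20) = (7*l/6)/(-20 + l) = 7*l/(6*(-20 + l)))
c(32)*Y(-20, -31) - 40 = ((7/6)*32/(-20 + 32))*(-20) - 40 = ((7/6)*32/12)*(-20) - 40 = ((7/6)*32*(1/12))*(-20) - 40 = (28/9)*(-20) - 40 = -560/9 - 40 = -920/9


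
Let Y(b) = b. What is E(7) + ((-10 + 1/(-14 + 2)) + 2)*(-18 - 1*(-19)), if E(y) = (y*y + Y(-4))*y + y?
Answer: 3767/12 ≈ 313.92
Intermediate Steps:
E(y) = y + y*(-4 + y²) (E(y) = (y*y - 4)*y + y = (y² - 4)*y + y = (-4 + y²)*y + y = y*(-4 + y²) + y = y + y*(-4 + y²))
E(7) + ((-10 + 1/(-14 + 2)) + 2)*(-18 - 1*(-19)) = 7*(-3 + 7²) + ((-10 + 1/(-14 + 2)) + 2)*(-18 - 1*(-19)) = 7*(-3 + 49) + ((-10 + 1/(-12)) + 2)*(-18 + 19) = 7*46 + ((-10 - 1/12) + 2)*1 = 322 + (-121/12 + 2)*1 = 322 - 97/12*1 = 322 - 97/12 = 3767/12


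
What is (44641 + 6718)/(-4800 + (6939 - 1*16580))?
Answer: -7337/2063 ≈ -3.5565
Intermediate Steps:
(44641 + 6718)/(-4800 + (6939 - 1*16580)) = 51359/(-4800 + (6939 - 16580)) = 51359/(-4800 - 9641) = 51359/(-14441) = 51359*(-1/14441) = -7337/2063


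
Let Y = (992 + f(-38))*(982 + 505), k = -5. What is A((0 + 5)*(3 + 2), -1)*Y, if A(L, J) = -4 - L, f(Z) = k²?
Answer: -43856091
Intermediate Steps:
f(Z) = 25 (f(Z) = (-5)² = 25)
Y = 1512279 (Y = (992 + 25)*(982 + 505) = 1017*1487 = 1512279)
A((0 + 5)*(3 + 2), -1)*Y = (-4 - (0 + 5)*(3 + 2))*1512279 = (-4 - 5*5)*1512279 = (-4 - 1*25)*1512279 = (-4 - 25)*1512279 = -29*1512279 = -43856091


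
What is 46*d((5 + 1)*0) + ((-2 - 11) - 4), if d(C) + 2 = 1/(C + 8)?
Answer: -413/4 ≈ -103.25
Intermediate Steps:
d(C) = -2 + 1/(8 + C) (d(C) = -2 + 1/(C + 8) = -2 + 1/(8 + C))
46*d((5 + 1)*0) + ((-2 - 11) - 4) = 46*((-15 - 2*(5 + 1)*0)/(8 + (5 + 1)*0)) + ((-2 - 11) - 4) = 46*((-15 - 12*0)/(8 + 6*0)) + (-13 - 4) = 46*((-15 - 2*0)/(8 + 0)) - 17 = 46*((-15 + 0)/8) - 17 = 46*((1/8)*(-15)) - 17 = 46*(-15/8) - 17 = -345/4 - 17 = -413/4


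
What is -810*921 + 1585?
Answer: -744425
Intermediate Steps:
-810*921 + 1585 = -746010 + 1585 = -744425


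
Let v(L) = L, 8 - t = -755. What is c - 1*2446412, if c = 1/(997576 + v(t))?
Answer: -2442348509667/998339 ≈ -2.4464e+6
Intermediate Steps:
t = 763 (t = 8 - 1*(-755) = 8 + 755 = 763)
c = 1/998339 (c = 1/(997576 + 763) = 1/998339 ≈ 1.0017e-6)
c - 1*2446412 = 1/998339 - 1*2446412 = 1/998339 - 2446412 = -2442348509667/998339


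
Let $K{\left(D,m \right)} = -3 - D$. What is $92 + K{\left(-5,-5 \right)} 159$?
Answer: $410$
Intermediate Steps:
$92 + K{\left(-5,-5 \right)} 159 = 92 + \left(-3 - -5\right) 159 = 92 + \left(-3 + 5\right) 159 = 92 + 2 \cdot 159 = 92 + 318 = 410$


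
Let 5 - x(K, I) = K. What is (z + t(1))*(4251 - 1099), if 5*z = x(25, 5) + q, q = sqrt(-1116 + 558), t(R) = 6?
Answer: 6304 + 9456*I*sqrt(62)/5 ≈ 6304.0 + 14891.0*I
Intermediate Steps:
x(K, I) = 5 - K
q = 3*I*sqrt(62) (q = sqrt(-558) = 3*I*sqrt(62) ≈ 23.622*I)
z = -4 + 3*I*sqrt(62)/5 (z = ((5 - 1*25) + 3*I*sqrt(62))/5 = ((5 - 25) + 3*I*sqrt(62))/5 = (-20 + 3*I*sqrt(62))/5 = -4 + 3*I*sqrt(62)/5 ≈ -4.0 + 4.7244*I)
(z + t(1))*(4251 - 1099) = ((-4 + 3*I*sqrt(62)/5) + 6)*(4251 - 1099) = (2 + 3*I*sqrt(62)/5)*3152 = 6304 + 9456*I*sqrt(62)/5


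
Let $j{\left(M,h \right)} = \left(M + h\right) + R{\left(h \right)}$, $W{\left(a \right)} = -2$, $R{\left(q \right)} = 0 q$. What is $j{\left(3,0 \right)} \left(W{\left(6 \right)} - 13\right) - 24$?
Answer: $-69$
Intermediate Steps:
$R{\left(q \right)} = 0$
$j{\left(M,h \right)} = M + h$ ($j{\left(M,h \right)} = \left(M + h\right) + 0 = M + h$)
$j{\left(3,0 \right)} \left(W{\left(6 \right)} - 13\right) - 24 = \left(3 + 0\right) \left(-2 - 13\right) - 24 = 3 \left(-2 - 13\right) - 24 = 3 \left(-15\right) - 24 = -45 - 24 = -69$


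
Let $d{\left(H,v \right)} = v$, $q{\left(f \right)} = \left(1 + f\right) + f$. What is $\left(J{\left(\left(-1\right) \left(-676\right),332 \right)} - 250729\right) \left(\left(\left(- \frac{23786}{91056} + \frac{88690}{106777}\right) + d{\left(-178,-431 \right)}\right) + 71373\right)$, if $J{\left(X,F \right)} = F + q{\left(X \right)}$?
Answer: $- \frac{3067476560085035353}{173619402} \approx -1.7668 \cdot 10^{10}$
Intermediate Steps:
$q{\left(f \right)} = 1 + 2 f$
$J{\left(X,F \right)} = 1 + F + 2 X$ ($J{\left(X,F \right)} = F + \left(1 + 2 X\right) = 1 + F + 2 X$)
$\left(J{\left(\left(-1\right) \left(-676\right),332 \right)} - 250729\right) \left(\left(\left(- \frac{23786}{91056} + \frac{88690}{106777}\right) + d{\left(-178,-431 \right)}\right) + 71373\right) = \left(\left(1 + 332 + 2 \left(\left(-1\right) \left(-676\right)\right)\right) - 250729\right) \left(\left(\left(- \frac{23786}{91056} + \frac{88690}{106777}\right) - 431\right) + 71373\right) = \left(\left(1 + 332 + 2 \cdot 676\right) - 250729\right) \left(\left(\left(\left(-23786\right) \frac{1}{91056} + 88690 \cdot \frac{1}{106777}\right) - 431\right) + 71373\right) = \left(\left(1 + 332 + 1352\right) - 250729\right) \left(\left(\left(- \frac{1699}{6504} + \frac{88690}{106777}\right) - 431\right) + 71373\right) = \left(1685 - 250729\right) \left(\left(\frac{395425637}{694477608} - 431\right) + 71373\right) = - 249044 \left(- \frac{298924423411}{694477608} + 71373\right) = \left(-249044\right) \frac{49268025892373}{694477608} = - \frac{3067476560085035353}{173619402}$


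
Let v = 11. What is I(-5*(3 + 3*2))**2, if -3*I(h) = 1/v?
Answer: 1/1089 ≈ 0.00091827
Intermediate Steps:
I(h) = -1/33 (I(h) = -1/3/11 = -1/3*1/11 = -1/33)
I(-5*(3 + 3*2))**2 = (-1/33)**2 = 1/1089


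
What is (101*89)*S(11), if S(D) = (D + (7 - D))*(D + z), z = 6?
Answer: 1069691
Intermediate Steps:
S(D) = 42 + 7*D (S(D) = (D + (7 - D))*(D + 6) = 7*(6 + D) = 42 + 7*D)
(101*89)*S(11) = (101*89)*(42 + 7*11) = 8989*(42 + 77) = 8989*119 = 1069691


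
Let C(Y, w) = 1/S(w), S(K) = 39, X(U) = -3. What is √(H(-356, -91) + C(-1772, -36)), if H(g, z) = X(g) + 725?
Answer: √1098201/39 ≈ 26.871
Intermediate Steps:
C(Y, w) = 1/39
H(g, z) = 722 (H(g, z) = -3 + 725 = 722)
√(H(-356, -91) + C(-1772, -36)) = √(722 + 1/39) = √(28159/39) = √1098201/39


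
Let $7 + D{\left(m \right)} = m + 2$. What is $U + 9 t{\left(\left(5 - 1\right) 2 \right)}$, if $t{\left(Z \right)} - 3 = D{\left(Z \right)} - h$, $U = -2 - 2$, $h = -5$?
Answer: $95$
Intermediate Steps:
$D{\left(m \right)} = -5 + m$ ($D{\left(m \right)} = -7 + \left(m + 2\right) = -7 + \left(2 + m\right) = -5 + m$)
$U = -4$
$t{\left(Z \right)} = 3 + Z$ ($t{\left(Z \right)} = 3 + \left(\left(-5 + Z\right) - -5\right) = 3 + \left(\left(-5 + Z\right) + 5\right) = 3 + Z$)
$U + 9 t{\left(\left(5 - 1\right) 2 \right)} = -4 + 9 \left(3 + \left(5 - 1\right) 2\right) = -4 + 9 \left(3 + 4 \cdot 2\right) = -4 + 9 \left(3 + 8\right) = -4 + 9 \cdot 11 = -4 + 99 = 95$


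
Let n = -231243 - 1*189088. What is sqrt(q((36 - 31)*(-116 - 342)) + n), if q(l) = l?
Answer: I*sqrt(422621) ≈ 650.09*I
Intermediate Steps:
n = -420331 (n = -231243 - 189088 = -420331)
sqrt(q((36 - 31)*(-116 - 342)) + n) = sqrt((36 - 31)*(-116 - 342) - 420331) = sqrt(5*(-458) - 420331) = sqrt(-2290 - 420331) = sqrt(-422621) = I*sqrt(422621)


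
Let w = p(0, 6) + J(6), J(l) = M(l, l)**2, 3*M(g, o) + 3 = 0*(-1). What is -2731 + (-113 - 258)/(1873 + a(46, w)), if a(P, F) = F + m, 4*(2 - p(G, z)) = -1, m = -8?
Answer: -385099/141 ≈ -2731.2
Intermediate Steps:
M(g, o) = -1 (M(g, o) = -1 + (0*(-1))/3 = -1 + (1/3)*0 = -1 + 0 = -1)
J(l) = 1 (J(l) = (-1)**2 = 1)
p(G, z) = 9/4 (p(G, z) = 2 - 1/4*(-1) = 2 + 1/4 = 9/4)
w = 13/4 (w = 9/4 + 1 = 13/4 ≈ 3.2500)
a(P, F) = -8 + F (a(P, F) = F - 8 = -8 + F)
-2731 + (-113 - 258)/(1873 + a(46, w)) = -2731 + (-113 - 258)/(1873 + (-8 + 13/4)) = -2731 - 371/(1873 - 19/4) = -2731 - 371/7473/4 = -2731 - 371*4/7473 = -2731 - 28/141 = -385099/141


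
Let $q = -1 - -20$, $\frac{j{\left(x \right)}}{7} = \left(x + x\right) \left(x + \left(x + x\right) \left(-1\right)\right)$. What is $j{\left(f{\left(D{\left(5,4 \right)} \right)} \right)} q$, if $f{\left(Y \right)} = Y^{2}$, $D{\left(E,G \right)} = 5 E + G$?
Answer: $-188136746$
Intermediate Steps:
$D{\left(E,G \right)} = G + 5 E$
$j{\left(x \right)} = - 14 x^{2}$ ($j{\left(x \right)} = 7 \left(x + x\right) \left(x + \left(x + x\right) \left(-1\right)\right) = 7 \cdot 2 x \left(x + 2 x \left(-1\right)\right) = 7 \cdot 2 x \left(x - 2 x\right) = 7 \cdot 2 x \left(- x\right) = 7 \left(- 2 x^{2}\right) = - 14 x^{2}$)
$q = 19$ ($q = -1 + 20 = 19$)
$j{\left(f{\left(D{\left(5,4 \right)} \right)} \right)} q = - 14 \left(\left(4 + 5 \cdot 5\right)^{2}\right)^{2} \cdot 19 = - 14 \left(\left(4 + 25\right)^{2}\right)^{2} \cdot 19 = - 14 \left(29^{2}\right)^{2} \cdot 19 = - 14 \cdot 841^{2} \cdot 19 = \left(-14\right) 707281 \cdot 19 = \left(-9901934\right) 19 = -188136746$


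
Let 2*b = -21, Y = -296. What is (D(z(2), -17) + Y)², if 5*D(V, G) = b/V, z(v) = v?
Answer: 35295481/400 ≈ 88239.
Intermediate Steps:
b = -21/2 (b = (½)*(-21) = -21/2 ≈ -10.500)
D(V, G) = -21/(10*V) (D(V, G) = (-21/(2*V))/5 = -21/(10*V))
(D(z(2), -17) + Y)² = (-21/10/2 - 296)² = (-21/10*½ - 296)² = (-21/20 - 296)² = (-5941/20)² = 35295481/400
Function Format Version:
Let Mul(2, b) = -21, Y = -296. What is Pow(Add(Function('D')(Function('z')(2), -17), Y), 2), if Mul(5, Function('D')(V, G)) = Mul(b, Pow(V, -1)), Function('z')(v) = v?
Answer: Rational(35295481, 400) ≈ 88239.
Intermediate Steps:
b = Rational(-21, 2) (b = Mul(Rational(1, 2), -21) = Rational(-21, 2) ≈ -10.500)
Function('D')(V, G) = Mul(Rational(-21, 10), Pow(V, -1)) (Function('D')(V, G) = Mul(Rational(1, 5), Mul(Rational(-21, 2), Pow(V, -1))) = Mul(Rational(-21, 10), Pow(V, -1)))
Pow(Add(Function('D')(Function('z')(2), -17), Y), 2) = Pow(Add(Mul(Rational(-21, 10), Pow(2, -1)), -296), 2) = Pow(Add(Mul(Rational(-21, 10), Rational(1, 2)), -296), 2) = Pow(Add(Rational(-21, 20), -296), 2) = Pow(Rational(-5941, 20), 2) = Rational(35295481, 400)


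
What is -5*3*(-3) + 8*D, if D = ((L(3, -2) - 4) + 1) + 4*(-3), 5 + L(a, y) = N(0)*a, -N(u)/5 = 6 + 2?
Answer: -1075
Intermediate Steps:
N(u) = -40 (N(u) = -5*(6 + 2) = -5*8 = -40)
L(a, y) = -5 - 40*a
D = -140 (D = (((-5 - 40*3) - 4) + 1) + 4*(-3) = (((-5 - 120) - 4) + 1) - 12 = ((-125 - 4) + 1) - 12 = (-129 + 1) - 12 = -128 - 12 = -140)
-5*3*(-3) + 8*D = -5*3*(-3) + 8*(-140) = -15*(-3) - 1120 = 45 - 1120 = -1075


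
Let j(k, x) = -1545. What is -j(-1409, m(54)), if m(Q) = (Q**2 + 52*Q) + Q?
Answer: 1545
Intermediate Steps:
m(Q) = Q**2 + 53*Q
-j(-1409, m(54)) = -1*(-1545) = 1545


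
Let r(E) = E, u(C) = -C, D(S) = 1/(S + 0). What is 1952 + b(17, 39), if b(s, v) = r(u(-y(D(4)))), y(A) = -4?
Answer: 1948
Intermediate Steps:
D(S) = 1/S
b(s, v) = -4 (b(s, v) = -(-1)*(-4) = -1*4 = -4)
1952 + b(17, 39) = 1952 - 4 = 1948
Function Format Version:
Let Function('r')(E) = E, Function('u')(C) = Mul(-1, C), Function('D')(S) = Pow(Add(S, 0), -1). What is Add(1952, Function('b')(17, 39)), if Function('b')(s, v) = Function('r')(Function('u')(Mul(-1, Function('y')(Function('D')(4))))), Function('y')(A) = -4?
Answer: 1948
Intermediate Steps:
Function('D')(S) = Pow(S, -1)
Function('b')(s, v) = -4 (Function('b')(s, v) = Mul(-1, Mul(-1, -4)) = Mul(-1, 4) = -4)
Add(1952, Function('b')(17, 39)) = Add(1952, -4) = 1948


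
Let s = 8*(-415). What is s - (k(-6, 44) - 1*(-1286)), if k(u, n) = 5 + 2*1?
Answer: -4613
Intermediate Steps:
k(u, n) = 7 (k(u, n) = 5 + 2 = 7)
s = -3320
s - (k(-6, 44) - 1*(-1286)) = -3320 - (7 - 1*(-1286)) = -3320 - (7 + 1286) = -3320 - 1*1293 = -3320 - 1293 = -4613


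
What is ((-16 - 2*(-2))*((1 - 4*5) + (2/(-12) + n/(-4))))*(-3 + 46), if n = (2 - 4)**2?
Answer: 10406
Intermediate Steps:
n = 4 (n = (-2)**2 = 4)
((-16 - 2*(-2))*((1 - 4*5) + (2/(-12) + n/(-4))))*(-3 + 46) = ((-16 - 2*(-2))*((1 - 4*5) + (2/(-12) + 4/(-4))))*(-3 + 46) = ((-16 + 4)*((1 - 20) + (2*(-1/12) + 4*(-1/4))))*43 = -12*(-19 + (-1/6 - 1))*43 = -12*(-19 - 7/6)*43 = -12*(-121/6)*43 = 242*43 = 10406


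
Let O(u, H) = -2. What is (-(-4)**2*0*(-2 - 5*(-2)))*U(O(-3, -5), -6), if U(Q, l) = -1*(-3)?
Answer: 0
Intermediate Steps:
U(Q, l) = 3
(-(-4)**2*0*(-2 - 5*(-2)))*U(O(-3, -5), -6) = -(-4)**2*0*(-2 - 5*(-2))*3 = -16*0*(-2 + 10)*3 = -0*8*3 = -1*0*3 = 0*3 = 0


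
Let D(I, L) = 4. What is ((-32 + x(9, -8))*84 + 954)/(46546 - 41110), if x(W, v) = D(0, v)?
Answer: -233/906 ≈ -0.25717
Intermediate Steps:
x(W, v) = 4
((-32 + x(9, -8))*84 + 954)/(46546 - 41110) = ((-32 + 4)*84 + 954)/(46546 - 41110) = (-28*84 + 954)/5436 = (-2352 + 954)*(1/5436) = -1398*1/5436 = -233/906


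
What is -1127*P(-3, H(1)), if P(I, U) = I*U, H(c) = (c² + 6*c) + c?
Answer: 27048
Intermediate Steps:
H(c) = c² + 7*c
-1127*P(-3, H(1)) = -(-3381)*1*(7 + 1) = -(-3381)*1*8 = -(-3381)*8 = -1127*(-24) = 27048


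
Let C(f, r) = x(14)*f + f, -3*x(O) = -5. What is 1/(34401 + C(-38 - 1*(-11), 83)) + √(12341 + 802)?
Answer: 1/34329 + √13143 ≈ 114.64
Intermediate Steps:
x(O) = 5/3 (x(O) = -⅓*(-5) = 5/3)
C(f, r) = 8*f/3 (C(f, r) = 5*f/3 + f = 8*f/3)
1/(34401 + C(-38 - 1*(-11), 83)) + √(12341 + 802) = 1/(34401 + 8*(-38 - 1*(-11))/3) + √(12341 + 802) = 1/(34401 + 8*(-38 + 11)/3) + √13143 = 1/(34401 + (8/3)*(-27)) + √13143 = 1/(34401 - 72) + √13143 = 1/34329 + √13143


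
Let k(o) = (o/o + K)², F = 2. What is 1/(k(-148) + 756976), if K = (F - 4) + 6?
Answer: 1/757001 ≈ 1.3210e-6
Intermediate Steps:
K = 4 (K = (2 - 4) + 6 = -2 + 6 = 4)
k(o) = 25 (k(o) = (o/o + 4)² = (1 + 4)² = 5² = 25)
1/(k(-148) + 756976) = 1/(25 + 756976) = 1/757001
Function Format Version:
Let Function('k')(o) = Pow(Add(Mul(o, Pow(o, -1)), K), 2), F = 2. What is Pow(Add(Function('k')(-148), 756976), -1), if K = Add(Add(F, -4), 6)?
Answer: Rational(1, 757001) ≈ 1.3210e-6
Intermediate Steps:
K = 4 (K = Add(Add(2, -4), 6) = Add(-2, 6) = 4)
Function('k')(o) = 25 (Function('k')(o) = Pow(Add(Mul(o, Pow(o, -1)), 4), 2) = Pow(Add(1, 4), 2) = Pow(5, 2) = 25)
Pow(Add(Function('k')(-148), 756976), -1) = Pow(Add(25, 756976), -1) = Pow(757001, -1) = Rational(1, 757001)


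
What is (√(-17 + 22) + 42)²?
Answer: (42 + √5)² ≈ 1956.8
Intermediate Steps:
(√(-17 + 22) + 42)² = (√5 + 42)² = (42 + √5)²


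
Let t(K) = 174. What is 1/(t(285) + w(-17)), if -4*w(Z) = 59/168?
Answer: 672/116869 ≈ 0.0057500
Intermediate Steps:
w(Z) = -59/672 (w(Z) = -59/(4*168) = -1/4*59/168 = -59/672)
1/(t(285) + w(-17)) = 1/(174 - 59/672) = 1/(116869/672) = 672/116869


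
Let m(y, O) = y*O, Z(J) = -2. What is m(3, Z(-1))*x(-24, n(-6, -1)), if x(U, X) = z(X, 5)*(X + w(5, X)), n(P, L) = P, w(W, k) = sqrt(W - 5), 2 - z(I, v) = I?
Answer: 288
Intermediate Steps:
z(I, v) = 2 - I
w(W, k) = sqrt(-5 + W)
m(y, O) = O*y
x(U, X) = X*(2 - X) (x(U, X) = (2 - X)*(X + sqrt(-5 + 5)) = (2 - X)*(X + sqrt(0)) = (2 - X)*(X + 0) = (2 - X)*X = X*(2 - X))
m(3, Z(-1))*x(-24, n(-6, -1)) = (-2*3)*(-6*(2 - 1*(-6))) = -(-36)*(2 + 6) = -(-36)*8 = -6*(-48) = 288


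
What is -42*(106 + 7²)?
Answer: -6510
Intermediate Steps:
-42*(106 + 7²) = -42*(106 + 49) = -42*155 = -6510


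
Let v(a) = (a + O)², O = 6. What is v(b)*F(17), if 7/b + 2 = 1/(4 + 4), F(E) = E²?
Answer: 334084/225 ≈ 1484.8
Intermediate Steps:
b = -56/15 (b = 7/(-2 + 1/(4 + 4)) = 7/(-2 + 1/8) = 7/(-2 + ⅛) = 7/(-15/8) = 7*(-8/15) = -56/15 ≈ -3.7333)
v(a) = (6 + a)² (v(a) = (a + 6)² = (6 + a)²)
v(b)*F(17) = (6 - 56/15)²*17² = (34/15)²*289 = (1156/225)*289 = 334084/225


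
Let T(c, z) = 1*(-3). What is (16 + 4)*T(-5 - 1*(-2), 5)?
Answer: -60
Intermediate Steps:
T(c, z) = -3
(16 + 4)*T(-5 - 1*(-2), 5) = (16 + 4)*(-3) = 20*(-3) = -60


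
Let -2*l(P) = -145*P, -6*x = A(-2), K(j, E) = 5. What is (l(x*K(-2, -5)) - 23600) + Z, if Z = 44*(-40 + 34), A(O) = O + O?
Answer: -70867/3 ≈ -23622.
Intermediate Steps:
A(O) = 2*O
x = 2/3 (x = -(-2)/3 = -1/6*(-4) = 2/3 ≈ 0.66667)
l(P) = 145*P/2 (l(P) = -(-145)*P/2 = 145*P/2)
Z = -264 (Z = 44*(-6) = -264)
(l(x*K(-2, -5)) - 23600) + Z = (145*((2/3)*5)/2 - 23600) - 264 = ((145/2)*(10/3) - 23600) - 264 = (725/3 - 23600) - 264 = -70075/3 - 264 = -70867/3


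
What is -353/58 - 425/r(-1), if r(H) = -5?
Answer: 4577/58 ≈ 78.914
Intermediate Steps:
-353/58 - 425/r(-1) = -353/58 - 425/(-5) = -353*1/58 - 425*(-⅕) = -353/58 + 85 = 4577/58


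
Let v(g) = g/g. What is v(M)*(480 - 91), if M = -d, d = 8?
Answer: 389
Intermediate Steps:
M = -8 (M = -1*8 = -8)
v(g) = 1
v(M)*(480 - 91) = 1*(480 - 91) = 1*389 = 389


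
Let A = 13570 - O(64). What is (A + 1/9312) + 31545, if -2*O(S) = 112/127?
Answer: 53354603359/1182624 ≈ 45115.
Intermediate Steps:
O(S) = -56/127
A = 1723446/127 (A = 13570 - 1*(-56/127) = 13570 + 56/127 = 1723446/127 ≈ 13570.)
(A + 1/9312) + 31545 = (1723446/127 + 1/9312) + 31545 = 16048729279/1182624 + 31545 = 53354603359/1182624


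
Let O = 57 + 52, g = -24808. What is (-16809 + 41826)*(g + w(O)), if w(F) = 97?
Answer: -618195087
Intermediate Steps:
O = 109
(-16809 + 41826)*(g + w(O)) = (-16809 + 41826)*(-24808 + 97) = 25017*(-24711) = -618195087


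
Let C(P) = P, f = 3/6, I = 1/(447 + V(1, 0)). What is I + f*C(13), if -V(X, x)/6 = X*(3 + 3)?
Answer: 5345/822 ≈ 6.5024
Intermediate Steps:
V(X, x) = -36*X (V(X, x) = -6*X*(3 + 3) = -6*X*6 = -36*X)
I = 1/411 (I = 1/(447 - 36*1) = 1/(447 - 36) = 1/411 ≈ 0.0024331)
f = 1/2 (f = 3*(1/6) = 1/2 ≈ 0.50000)
I + f*C(13) = 1/411 + (1/2)*13 = 1/411 + 13/2 = 5345/822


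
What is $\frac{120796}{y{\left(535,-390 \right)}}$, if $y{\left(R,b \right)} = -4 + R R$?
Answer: $\frac{9292}{22017} \approx 0.42204$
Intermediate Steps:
$y{\left(R,b \right)} = -4 + R^{2}$
$\frac{120796}{y{\left(535,-390 \right)}} = \frac{120796}{-4 + 535^{2}} = \frac{120796}{-4 + 286225} = \frac{120796}{286221} = 120796 \cdot \frac{1}{286221} = \frac{9292}{22017}$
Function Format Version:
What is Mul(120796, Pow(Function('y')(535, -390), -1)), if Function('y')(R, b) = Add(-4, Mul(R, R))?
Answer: Rational(9292, 22017) ≈ 0.42204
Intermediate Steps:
Function('y')(R, b) = Add(-4, Pow(R, 2))
Mul(120796, Pow(Function('y')(535, -390), -1)) = Mul(120796, Pow(Add(-4, Pow(535, 2)), -1)) = Mul(120796, Pow(Add(-4, 286225), -1)) = Mul(120796, Pow(286221, -1)) = Mul(120796, Rational(1, 286221)) = Rational(9292, 22017)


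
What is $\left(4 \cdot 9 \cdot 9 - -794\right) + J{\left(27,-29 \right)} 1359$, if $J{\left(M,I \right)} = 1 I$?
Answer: $-38293$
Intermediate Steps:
$J{\left(M,I \right)} = I$
$\left(4 \cdot 9 \cdot 9 - -794\right) + J{\left(27,-29 \right)} 1359 = \left(4 \cdot 9 \cdot 9 - -794\right) - 39411 = \left(36 \cdot 9 + 794\right) - 39411 = \left(324 + 794\right) - 39411 = 1118 - 39411 = -38293$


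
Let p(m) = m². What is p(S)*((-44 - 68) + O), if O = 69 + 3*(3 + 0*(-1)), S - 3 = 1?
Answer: -544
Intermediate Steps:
S = 4 (S = 3 + 1 = 4)
O = 78 (O = 69 + 3*(3 + 0) = 69 + 3*3 = 69 + 9 = 78)
p(S)*((-44 - 68) + O) = 4²*((-44 - 68) + 78) = 16*(-112 + 78) = 16*(-34) = -544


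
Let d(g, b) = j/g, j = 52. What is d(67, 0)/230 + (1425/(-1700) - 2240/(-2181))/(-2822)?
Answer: 10665891461/3224736481080 ≈ 0.0033075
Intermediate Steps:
d(g, b) = 52/g
d(67, 0)/230 + (1425/(-1700) - 2240/(-2181))/(-2822) = (52/67)/230 + (1425/(-1700) - 2240/(-2181))/(-2822) = (52*(1/67))*(1/230) + (1425*(-1/1700) - 2240*(-1/2181))*(-1/2822) = (52/67)*(1/230) + (-57/68 + 2240/2181)*(-1/2822) = 26/7705 + (28003/148308)*(-1/2822) = 26/7705 - 28003/418525176 = 10665891461/3224736481080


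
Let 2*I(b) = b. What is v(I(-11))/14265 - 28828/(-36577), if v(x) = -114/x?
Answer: 1510628392/1913159985 ≈ 0.78960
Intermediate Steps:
I(b) = b/2
v(I(-11))/14265 - 28828/(-36577) = -114/((1/2)*(-11))/14265 - 28828/(-36577) = -114/(-11/2)*(1/14265) - 28828*(-1/36577) = -114*(-2/11)*(1/14265) + 28828/36577 = (228/11)*(1/14265) + 28828/36577 = 76/52305 + 28828/36577 = 1510628392/1913159985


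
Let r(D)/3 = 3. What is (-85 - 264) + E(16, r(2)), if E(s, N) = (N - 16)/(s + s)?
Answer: -11175/32 ≈ -349.22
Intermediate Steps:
r(D) = 9 (r(D) = 3*3 = 9)
E(s, N) = (-16 + N)/(2*s) (E(s, N) = (-16 + N)/((2*s)) = (-16 + N)*(1/(2*s)) = (-16 + N)/(2*s))
(-85 - 264) + E(16, r(2)) = (-85 - 264) + (½)*(-16 + 9)/16 = -349 + (½)*(1/16)*(-7) = -349 - 7/32 = -11175/32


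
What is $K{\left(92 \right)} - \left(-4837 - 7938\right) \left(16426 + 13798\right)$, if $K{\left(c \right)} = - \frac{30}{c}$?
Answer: $\frac{17761133585}{46} \approx 3.8611 \cdot 10^{8}$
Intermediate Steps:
$K{\left(92 \right)} - \left(-4837 - 7938\right) \left(16426 + 13798\right) = - \frac{30}{92} - \left(-4837 - 7938\right) \left(16426 + 13798\right) = \left(-30\right) \frac{1}{92} - \left(-12775\right) 30224 = - \frac{15}{46} - -386111600 = - \frac{15}{46} + 386111600 = \frac{17761133585}{46}$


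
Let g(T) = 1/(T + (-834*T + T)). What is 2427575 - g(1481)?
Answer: 2991238494401/1232192 ≈ 2.4276e+6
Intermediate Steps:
g(T) = -1/(832*T) (g(T) = 1/(T - 833*T) = 1/(-832*T) = -1/(832*T))
2427575 - g(1481) = 2427575 - (-1)/(832*1481) = 2427575 - 1*(-1/1232192) = 2427575 + 1/1232192 = 2991238494401/1232192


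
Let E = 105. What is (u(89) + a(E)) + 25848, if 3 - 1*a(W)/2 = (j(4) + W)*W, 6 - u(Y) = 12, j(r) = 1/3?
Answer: 3728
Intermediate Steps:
j(r) = 1/3
u(Y) = -6 (u(Y) = 6 - 1*12 = 6 - 12 = -6)
a(W) = 6 - 2*W*(1/3 + W) (a(W) = 6 - 2*(1/3 + W)*W = 6 - 2*W*(1/3 + W))
(u(89) + a(E)) + 25848 = (-6 + (6 - 2*105**2 - 2/3*105)) + 25848 = (-6 + (6 - 2*11025 - 70)) + 25848 = (-6 + (6 - 22050 - 70)) + 25848 = (-6 - 22114) + 25848 = -22120 + 25848 = 3728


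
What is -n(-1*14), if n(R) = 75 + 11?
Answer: -86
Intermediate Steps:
n(R) = 86
-n(-1*14) = -1*86 = -86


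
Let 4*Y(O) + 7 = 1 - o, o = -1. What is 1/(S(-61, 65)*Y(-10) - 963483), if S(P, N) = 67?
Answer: -4/3854267 ≈ -1.0378e-6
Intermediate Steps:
Y(O) = -5/4 (Y(O) = -7/4 + (1 - 1*(-1))/4 = -7/4 + (1 + 1)/4 = -7/4 + (1/4)*2 = -7/4 + 1/2 = -5/4)
1/(S(-61, 65)*Y(-10) - 963483) = 1/(67*(-5/4) - 963483) = 1/(-335/4 - 963483) = 1/(-3854267/4) = -4/3854267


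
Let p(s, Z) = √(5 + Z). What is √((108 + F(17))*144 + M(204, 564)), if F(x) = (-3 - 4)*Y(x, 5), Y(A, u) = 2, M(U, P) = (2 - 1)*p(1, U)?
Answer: √(13536 + √209) ≈ 116.41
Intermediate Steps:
M(U, P) = √(5 + U) (M(U, P) = (2 - 1)*√(5 + U) = 1*√(5 + U) = √(5 + U))
F(x) = -14 (F(x) = (-3 - 4)*2 = -7*2 = -14)
√((108 + F(17))*144 + M(204, 564)) = √((108 - 14)*144 + √(5 + 204)) = √(94*144 + √209) = √(13536 + √209)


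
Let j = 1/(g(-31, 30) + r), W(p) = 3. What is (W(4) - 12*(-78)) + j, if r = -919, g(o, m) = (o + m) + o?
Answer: 892988/951 ≈ 939.00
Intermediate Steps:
g(o, m) = m + 2*o (g(o, m) = (m + o) + o = m + 2*o)
j = -1/951 (j = 1/((30 + 2*(-31)) - 919) = 1/((30 - 62) - 919) = 1/(-32 - 919) = 1/(-951) = -1/951 ≈ -0.0010515)
(W(4) - 12*(-78)) + j = (3 - 12*(-78)) - 1/951 = (3 + 936) - 1/951 = 939 - 1/951 = 892988/951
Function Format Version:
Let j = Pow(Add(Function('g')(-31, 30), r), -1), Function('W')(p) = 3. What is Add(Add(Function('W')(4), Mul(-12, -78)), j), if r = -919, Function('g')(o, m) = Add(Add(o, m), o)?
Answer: Rational(892988, 951) ≈ 939.00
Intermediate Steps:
Function('g')(o, m) = Add(m, Mul(2, o)) (Function('g')(o, m) = Add(Add(m, o), o) = Add(m, Mul(2, o)))
j = Rational(-1, 951) (j = Pow(Add(Add(30, Mul(2, -31)), -919), -1) = Pow(Add(Add(30, -62), -919), -1) = Pow(Add(-32, -919), -1) = Pow(-951, -1) = Rational(-1, 951) ≈ -0.0010515)
Add(Add(Function('W')(4), Mul(-12, -78)), j) = Add(Add(3, Mul(-12, -78)), Rational(-1, 951)) = Add(Add(3, 936), Rational(-1, 951)) = Add(939, Rational(-1, 951)) = Rational(892988, 951)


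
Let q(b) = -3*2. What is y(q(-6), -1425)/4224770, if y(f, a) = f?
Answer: -3/2112385 ≈ -1.4202e-6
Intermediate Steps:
q(b) = -6
y(q(-6), -1425)/4224770 = -6/4224770 = -6*1/4224770 = -3/2112385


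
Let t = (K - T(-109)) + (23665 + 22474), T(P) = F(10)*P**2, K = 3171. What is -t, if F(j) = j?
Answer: 69500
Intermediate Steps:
T(P) = 10*P**2
t = -69500 (t = (3171 - 10*(-109)**2) + (23665 + 22474) = (3171 - 10*11881) + 46139 = (3171 - 1*118810) + 46139 = (3171 - 118810) + 46139 = -115639 + 46139 = -69500)
-t = -1*(-69500) = 69500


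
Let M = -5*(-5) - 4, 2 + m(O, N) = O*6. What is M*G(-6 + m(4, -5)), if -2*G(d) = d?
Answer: -168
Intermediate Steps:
m(O, N) = -2 + 6*O (m(O, N) = -2 + O*6 = -2 + 6*O)
G(d) = -d/2
M = 21 (M = 25 - 4 = 21)
M*G(-6 + m(4, -5)) = 21*(-(-6 + (-2 + 6*4))/2) = 21*(-(-6 + (-2 + 24))/2) = 21*(-(-6 + 22)/2) = 21*(-½*16) = 21*(-8) = -168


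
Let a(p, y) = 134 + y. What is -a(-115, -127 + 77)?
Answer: -84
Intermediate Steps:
-a(-115, -127 + 77) = -(134 + (-127 + 77)) = -(134 - 50) = -1*84 = -84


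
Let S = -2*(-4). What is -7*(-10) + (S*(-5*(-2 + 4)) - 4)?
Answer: -14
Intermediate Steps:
S = 8
-7*(-10) + (S*(-5*(-2 + 4)) - 4) = -7*(-10) + (8*(-5*(-2 + 4)) - 4) = 70 + (8*(-5*2) - 4) = 70 + (8*(-10) - 4) = 70 + (-80 - 4) = 70 - 84 = -14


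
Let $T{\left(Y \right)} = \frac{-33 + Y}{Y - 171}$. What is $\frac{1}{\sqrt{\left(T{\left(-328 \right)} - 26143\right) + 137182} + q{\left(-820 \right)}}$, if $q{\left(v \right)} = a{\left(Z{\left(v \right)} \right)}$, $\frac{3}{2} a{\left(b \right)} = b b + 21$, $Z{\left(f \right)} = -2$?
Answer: $- \frac{37425}{248715949} + \frac{9 \sqrt{27649002178}}{497431898} \approx 0.002858$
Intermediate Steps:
$T{\left(Y \right)} = \frac{-33 + Y}{-171 + Y}$
$a{\left(b \right)} = 14 + \frac{2 b^{2}}{3}$ ($a{\left(b \right)} = \frac{2 \left(b b + 21\right)}{3} = \frac{2 \left(b^{2} + 21\right)}{3} = \frac{2 \left(21 + b^{2}\right)}{3} = 14 + \frac{2 b^{2}}{3}$)
$q{\left(v \right)} = \frac{50}{3}$ ($q{\left(v \right)} = 14 + \frac{2 \left(-2\right)^{2}}{3} = 14 + \frac{2}{3} \cdot 4 = 14 + \frac{8}{3} = \frac{50}{3}$)
$\frac{1}{\sqrt{\left(T{\left(-328 \right)} - 26143\right) + 137182} + q{\left(-820 \right)}} = \frac{1}{\sqrt{\left(\frac{-33 - 328}{-171 - 328} - 26143\right) + 137182} + \frac{50}{3}} = \frac{1}{\sqrt{\left(\frac{1}{-499} \left(-361\right) - 26143\right) + 137182} + \frac{50}{3}} = \frac{1}{\sqrt{\left(\left(- \frac{1}{499}\right) \left(-361\right) - 26143\right) + 137182} + \frac{50}{3}} = \frac{1}{\sqrt{\left(\frac{361}{499} - 26143\right) + 137182} + \frac{50}{3}} = \frac{1}{\sqrt{- \frac{13044996}{499} + 137182} + \frac{50}{3}} = \frac{1}{\sqrt{\frac{55408822}{499}} + \frac{50}{3}} = \frac{1}{\frac{\sqrt{27649002178}}{499} + \frac{50}{3}} = \frac{1}{\frac{50}{3} + \frac{\sqrt{27649002178}}{499}}$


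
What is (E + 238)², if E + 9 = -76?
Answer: 23409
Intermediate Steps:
E = -85 (E = -9 - 76 = -85)
(E + 238)² = (-85 + 238)² = 153² = 23409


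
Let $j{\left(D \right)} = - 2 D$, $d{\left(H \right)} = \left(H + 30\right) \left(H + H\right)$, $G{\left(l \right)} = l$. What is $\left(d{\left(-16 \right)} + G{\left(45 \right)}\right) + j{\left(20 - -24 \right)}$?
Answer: $-491$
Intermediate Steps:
$d{\left(H \right)} = 2 H \left(30 + H\right)$ ($d{\left(H \right)} = \left(30 + H\right) 2 H = 2 H \left(30 + H\right)$)
$\left(d{\left(-16 \right)} + G{\left(45 \right)}\right) + j{\left(20 - -24 \right)} = \left(2 \left(-16\right) \left(30 - 16\right) + 45\right) - 2 \left(20 - -24\right) = \left(2 \left(-16\right) 14 + 45\right) - 2 \left(20 + 24\right) = \left(-448 + 45\right) - 88 = -403 - 88 = -491$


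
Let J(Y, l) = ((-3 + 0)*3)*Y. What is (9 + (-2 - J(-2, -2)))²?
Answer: 121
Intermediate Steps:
J(Y, l) = -9*Y (J(Y, l) = (-3*3)*Y = -9*Y)
(9 + (-2 - J(-2, -2)))² = (9 + (-2 - (-9)*(-2)))² = (9 + (-2 - 1*18))² = (9 + (-2 - 18))² = (9 - 20)² = (-11)² = 121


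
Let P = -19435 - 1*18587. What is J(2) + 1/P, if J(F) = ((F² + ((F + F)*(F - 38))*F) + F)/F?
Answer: -5361103/38022 ≈ -141.00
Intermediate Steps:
P = -38022 (P = -19435 - 18587 = -38022)
J(F) = (F + F² + 2*F²*(-38 + F))/F (J(F) = ((F² + ((2*F)*(-38 + F))*F) + F)/F = ((F² + (2*F*(-38 + F))*F) + F)/F = ((F² + 2*F²*(-38 + F)) + F)/F = (F + F² + 2*F²*(-38 + F))/F)
J(2) + 1/P = (1 - 75*2 + 2*2²) + 1/(-38022) = (1 - 150 + 2*4) - 1/38022 = (1 - 150 + 8) - 1/38022 = -141 - 1/38022 = -5361103/38022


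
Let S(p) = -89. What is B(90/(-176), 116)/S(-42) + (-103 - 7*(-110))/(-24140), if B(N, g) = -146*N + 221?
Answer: -19790577/5908265 ≈ -3.3496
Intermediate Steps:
B(N, g) = 221 - 146*N
B(90/(-176), 116)/S(-42) + (-103 - 7*(-110))/(-24140) = (221 - 13140/(-176))/(-89) + (-103 - 7*(-110))/(-24140) = (221 - 13140*(-1)/176)*(-1/89) + (-103 + 770)*(-1/24140) = (221 - 146*(-45/88))*(-1/89) + 667*(-1/24140) = (221 + 3285/44)*(-1/89) - 667/24140 = (13009/44)*(-1/89) - 667/24140 = -13009/3916 - 667/24140 = -19790577/5908265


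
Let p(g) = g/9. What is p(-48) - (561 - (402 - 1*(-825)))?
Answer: 1982/3 ≈ 660.67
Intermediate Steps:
p(g) = g/9 (p(g) = g*(⅑) = g/9)
p(-48) - (561 - (402 - 1*(-825))) = (⅑)*(-48) - (561 - (402 - 1*(-825))) = -16/3 - (561 - (402 + 825)) = -16/3 - (561 - 1*1227) = -16/3 - (561 - 1227) = -16/3 - 1*(-666) = -16/3 + 666 = 1982/3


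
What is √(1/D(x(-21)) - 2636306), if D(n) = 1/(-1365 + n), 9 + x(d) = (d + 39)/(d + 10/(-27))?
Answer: I*√878160445142/577 ≈ 1624.1*I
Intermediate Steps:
x(d) = -9 + (39 + d)/(-10/27 + d) (x(d) = -9 + (d + 39)/(d + 10/(-27)) = -9 + (39 + d)/(d + 10*(-1/27)) = -9 + (39 + d)/(d - 10/27) = -9 + (39 + d)/(-10/27 + d))
√(1/D(x(-21)) - 2636306) = √(1/(1/(-1365 + 9*(127 - 24*(-21))/(-10 + 27*(-21)))) - 2636306) = √(1/(1/(-1365 + 9*(127 + 504)/(-10 - 567))) - 2636306) = √(1/(1/(-1365 + 9*631/(-577))) - 2636306) = √(1/(1/(-1365 + 9*(-1/577)*631)) - 2636306) = √(1/(1/(-1365 - 5679/577)) - 2636306) = √(1/(1/(-793284/577)) - 2636306) = √(1/(-577/793284) - 2636306) = √(-793284/577 - 2636306) = √(-1521941846/577) = I*√878160445142/577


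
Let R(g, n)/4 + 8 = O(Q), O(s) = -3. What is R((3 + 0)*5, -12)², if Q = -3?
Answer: 1936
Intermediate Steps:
R(g, n) = -44 (R(g, n) = -32 + 4*(-3) = -32 - 12 = -44)
R((3 + 0)*5, -12)² = (-44)² = 1936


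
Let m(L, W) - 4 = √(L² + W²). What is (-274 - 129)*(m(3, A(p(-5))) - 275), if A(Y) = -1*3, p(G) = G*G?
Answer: 109213 - 1209*√2 ≈ 1.0750e+5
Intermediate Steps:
p(G) = G²
A(Y) = -3
m(L, W) = 4 + √(L² + W²)
(-274 - 129)*(m(3, A(p(-5))) - 275) = (-274 - 129)*((4 + √(3² + (-3)²)) - 275) = -403*((4 + √(9 + 9)) - 275) = -403*((4 + √18) - 275) = -403*((4 + 3*√2) - 275) = -403*(-271 + 3*√2) = 109213 - 1209*√2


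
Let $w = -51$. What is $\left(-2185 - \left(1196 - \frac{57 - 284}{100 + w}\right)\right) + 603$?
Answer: $- \frac{136349}{49} \approx -2782.6$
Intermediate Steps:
$\left(-2185 - \left(1196 - \frac{57 - 284}{100 + w}\right)\right) + 603 = \left(-2185 - \left(1196 - \frac{57 - 284}{100 - 51}\right)\right) + 603 = \left(-2185 - \left(1196 - - \frac{227}{49}\right)\right) + 603 = \left(-2185 - \left(1196 + \frac{227}{49}\right)\right) + 603 = \left(-2185 - \frac{58831}{49}\right) + 603 = - \frac{165896}{49} + 603 = - \frac{136349}{49}$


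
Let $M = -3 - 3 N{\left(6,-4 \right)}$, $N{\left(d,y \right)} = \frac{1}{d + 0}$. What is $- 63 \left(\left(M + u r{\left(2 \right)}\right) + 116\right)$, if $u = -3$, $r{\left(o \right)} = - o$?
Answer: $- \frac{14931}{2} \approx -7465.5$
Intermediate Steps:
$N{\left(d,y \right)} = \frac{1}{d}$
$M = - \frac{7}{2}$ ($M = -3 - \frac{3}{6} = -3 - 3 \cdot \frac{1}{6} = -3 - \frac{1}{2} = - \frac{7}{2} \approx -3.5$)
$- 63 \left(\left(M + u r{\left(2 \right)}\right) + 116\right) = - 63 \left(\left(- \frac{7}{2} - 3 \left(\left(-1\right) 2\right)\right) + 116\right) = - 63 \left(\left(- \frac{7}{2} - -6\right) + 116\right) = - 63 \left(\left(- \frac{7}{2} + 6\right) + 116\right) = - 63 \left(\frac{5}{2} + 116\right) = \left(-63\right) \frac{237}{2} = - \frac{14931}{2}$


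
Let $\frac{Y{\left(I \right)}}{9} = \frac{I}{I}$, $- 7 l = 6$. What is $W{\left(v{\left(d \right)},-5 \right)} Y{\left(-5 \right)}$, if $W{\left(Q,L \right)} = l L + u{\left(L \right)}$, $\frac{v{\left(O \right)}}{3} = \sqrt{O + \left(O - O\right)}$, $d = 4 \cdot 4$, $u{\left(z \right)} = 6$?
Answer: $\frac{648}{7} \approx 92.571$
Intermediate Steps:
$l = - \frac{6}{7}$ ($l = \left(- \frac{1}{7}\right) 6 = - \frac{6}{7} \approx -0.85714$)
$d = 16$
$Y{\left(I \right)} = 9$ ($Y{\left(I \right)} = 9 \frac{I}{I} = 9 \cdot 1 = 9$)
$v{\left(O \right)} = 3 \sqrt{O}$ ($v{\left(O \right)} = 3 \sqrt{O + \left(O - O\right)} = 3 \sqrt{O + 0} = 3 \sqrt{O}$)
$W{\left(Q,L \right)} = 6 - \frac{6 L}{7}$ ($W{\left(Q,L \right)} = - \frac{6 L}{7} + 6 = 6 - \frac{6 L}{7}$)
$W{\left(v{\left(d \right)},-5 \right)} Y{\left(-5 \right)} = \left(6 - - \frac{30}{7}\right) 9 = \left(6 + \frac{30}{7}\right) 9 = \frac{72}{7} \cdot 9 = \frac{648}{7}$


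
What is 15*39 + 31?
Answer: 616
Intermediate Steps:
15*39 + 31 = 585 + 31 = 616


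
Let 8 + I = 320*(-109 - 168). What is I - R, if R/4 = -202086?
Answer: 719696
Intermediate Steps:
R = -808344 (R = 4*(-202086) = -808344)
I = -88648 (I = -8 + 320*(-109 - 168) = -8 + 320*(-277) = -8 - 88640 = -88648)
I - R = -88648 - 1*(-808344) = -88648 + 808344 = 719696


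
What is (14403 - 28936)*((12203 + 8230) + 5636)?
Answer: -378860777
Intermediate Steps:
(14403 - 28936)*((12203 + 8230) + 5636) = -14533*(20433 + 5636) = -14533*26069 = -378860777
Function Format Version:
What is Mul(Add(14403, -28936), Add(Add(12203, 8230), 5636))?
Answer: -378860777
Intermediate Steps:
Mul(Add(14403, -28936), Add(Add(12203, 8230), 5636)) = Mul(-14533, Add(20433, 5636)) = Mul(-14533, 26069) = -378860777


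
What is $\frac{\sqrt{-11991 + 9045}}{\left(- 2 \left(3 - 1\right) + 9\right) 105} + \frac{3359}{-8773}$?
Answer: $- \frac{3359}{8773} + \frac{i \sqrt{2946}}{525} \approx -0.38288 + 0.10338 i$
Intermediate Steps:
$\frac{\sqrt{-11991 + 9045}}{\left(- 2 \left(3 - 1\right) + 9\right) 105} + \frac{3359}{-8773} = \frac{\sqrt{-2946}}{\left(- 2 \left(3 + \left(-3 + 2\right)\right) + 9\right) 105} + 3359 \left(- \frac{1}{8773}\right) = \frac{i \sqrt{2946}}{\left(- 2 \left(3 - 1\right) + 9\right) 105} - \frac{3359}{8773} = \frac{i \sqrt{2946}}{\left(\left(-2\right) 2 + 9\right) 105} - \frac{3359}{8773} = \frac{i \sqrt{2946}}{\left(-4 + 9\right) 105} - \frac{3359}{8773} = \frac{i \sqrt{2946}}{5 \cdot 105} - \frac{3359}{8773} = \frac{i \sqrt{2946}}{525} - \frac{3359}{8773} = - \frac{3359}{8773} + \frac{i \sqrt{2946}}{525}$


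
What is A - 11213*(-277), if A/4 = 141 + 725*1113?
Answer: 6334265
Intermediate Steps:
A = 3228264 (A = 4*(141 + 725*1113) = 4*(141 + 806925) = 4*807066 = 3228264)
A - 11213*(-277) = 3228264 - 11213*(-277) = 3228264 + 3106001 = 6334265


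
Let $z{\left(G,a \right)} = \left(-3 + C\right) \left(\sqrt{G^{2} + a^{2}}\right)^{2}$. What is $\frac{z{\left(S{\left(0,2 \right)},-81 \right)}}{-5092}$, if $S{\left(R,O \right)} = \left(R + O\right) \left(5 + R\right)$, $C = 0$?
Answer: $\frac{19983}{5092} \approx 3.9244$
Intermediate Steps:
$S{\left(R,O \right)} = \left(5 + R\right) \left(O + R\right)$ ($S{\left(R,O \right)} = \left(O + R\right) \left(5 + R\right) = \left(5 + R\right) \left(O + R\right)$)
$z{\left(G,a \right)} = - 3 G^{2} - 3 a^{2}$ ($z{\left(G,a \right)} = \left(-3 + 0\right) \left(\sqrt{G^{2} + a^{2}}\right)^{2} = - 3 \left(G^{2} + a^{2}\right) = - 3 G^{2} - 3 a^{2}$)
$\frac{z{\left(S{\left(0,2 \right)},-81 \right)}}{-5092} = \frac{- 3 \left(0^{2} + 5 \cdot 2 + 5 \cdot 0 + 2 \cdot 0\right)^{2} - 3 \left(-81\right)^{2}}{-5092} = \left(- 3 \left(0 + 10 + 0 + 0\right)^{2} - 19683\right) \left(- \frac{1}{5092}\right) = \left(- 3 \cdot 10^{2} - 19683\right) \left(- \frac{1}{5092}\right) = \left(\left(-3\right) 100 - 19683\right) \left(- \frac{1}{5092}\right) = \left(-300 - 19683\right) \left(- \frac{1}{5092}\right) = \left(-19983\right) \left(- \frac{1}{5092}\right) = \frac{19983}{5092}$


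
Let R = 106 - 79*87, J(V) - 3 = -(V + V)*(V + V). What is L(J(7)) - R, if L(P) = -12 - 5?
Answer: 6750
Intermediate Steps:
J(V) = 3 - 4*V² (J(V) = 3 - (V + V)*(V + V) = 3 - 2*V*2*V = 3 - 4*V²)
L(P) = -17
R = -6767 (R = 106 - 6873 = -6767)
L(J(7)) - R = -17 - 1*(-6767) = -17 + 6767 = 6750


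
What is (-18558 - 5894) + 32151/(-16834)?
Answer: -411657119/16834 ≈ -24454.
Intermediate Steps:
(-18558 - 5894) + 32151/(-16834) = -24452 + 32151*(-1/16834) = -24452 - 32151/16834 = -411657119/16834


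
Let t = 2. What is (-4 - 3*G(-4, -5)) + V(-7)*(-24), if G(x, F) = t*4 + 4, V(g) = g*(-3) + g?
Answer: -376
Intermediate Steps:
V(g) = -2*g (V(g) = -3*g + g = -2*g)
G(x, F) = 12 (G(x, F) = 2*4 + 4 = 8 + 4 = 12)
(-4 - 3*G(-4, -5)) + V(-7)*(-24) = (-4 - 3*12) - 2*(-7)*(-24) = (-4 - 36) + 14*(-24) = -40 - 336 = -376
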